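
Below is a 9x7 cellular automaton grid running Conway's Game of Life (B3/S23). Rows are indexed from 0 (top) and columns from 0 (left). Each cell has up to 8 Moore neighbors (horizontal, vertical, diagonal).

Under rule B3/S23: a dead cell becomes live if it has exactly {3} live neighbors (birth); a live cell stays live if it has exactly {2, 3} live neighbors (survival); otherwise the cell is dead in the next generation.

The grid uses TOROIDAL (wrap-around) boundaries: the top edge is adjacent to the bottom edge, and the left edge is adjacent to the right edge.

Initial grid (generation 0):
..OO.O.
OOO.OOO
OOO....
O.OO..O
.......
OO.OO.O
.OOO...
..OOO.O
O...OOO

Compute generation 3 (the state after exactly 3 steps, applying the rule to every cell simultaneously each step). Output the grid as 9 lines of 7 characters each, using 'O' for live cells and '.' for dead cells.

Answer: OOO.O..
...OOO.
......O
....O.O
O..O.O.
O...O..
....O..
.....OO
OO.....

Derivation:
Simulating step by step:
Generation 0 (given above): 32 live cells
Generation 1: 18 live cells
..O....
....OO.
....O..
O.OO..O
....OO.
OO.OO..
......O
......O
OO.....
Generation 2: 18 live cells
.O.....
...OOO.
....O.O
...O..O
.....O.
O..OO.O
.....OO
......O
OO.....
Generation 3: 20 live cells
(generation 3 grid is the final answer)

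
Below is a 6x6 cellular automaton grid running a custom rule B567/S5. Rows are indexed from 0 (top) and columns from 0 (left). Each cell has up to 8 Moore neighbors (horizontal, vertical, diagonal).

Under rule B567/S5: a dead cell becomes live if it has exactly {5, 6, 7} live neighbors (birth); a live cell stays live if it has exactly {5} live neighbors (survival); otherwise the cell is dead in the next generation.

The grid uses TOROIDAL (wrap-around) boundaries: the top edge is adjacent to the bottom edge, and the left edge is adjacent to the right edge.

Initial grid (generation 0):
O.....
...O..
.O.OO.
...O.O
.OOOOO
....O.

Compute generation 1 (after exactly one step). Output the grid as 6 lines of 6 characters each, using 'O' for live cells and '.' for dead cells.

Simulating step by step:
Generation 0 (given above): 13 live cells
Generation 1: 4 live cells
(generation 1 grid is the final answer)

Answer: ......
......
......
..OOO.
....O.
......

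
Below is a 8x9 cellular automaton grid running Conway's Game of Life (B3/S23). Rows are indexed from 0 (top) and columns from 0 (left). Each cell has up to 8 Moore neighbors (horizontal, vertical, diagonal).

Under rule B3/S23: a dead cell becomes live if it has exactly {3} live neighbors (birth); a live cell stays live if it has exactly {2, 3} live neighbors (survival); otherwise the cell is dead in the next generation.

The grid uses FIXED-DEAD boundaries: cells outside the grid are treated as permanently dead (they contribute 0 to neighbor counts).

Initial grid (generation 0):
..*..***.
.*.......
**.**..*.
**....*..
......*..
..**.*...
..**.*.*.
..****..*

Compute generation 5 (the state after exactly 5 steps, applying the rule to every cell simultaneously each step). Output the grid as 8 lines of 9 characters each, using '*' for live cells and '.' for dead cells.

Simulating step by step:
Generation 0 (given above): 26 live cells
Generation 1: 25 live cells
......*..
**.***.*.
.........
***..***.
.**..**..
..**.*...
.*...*...
..*..**..
Generation 2: 21 live cells
....***..
....***..
...*...*.
*.*..*.*.
*......*.
...*.*...
.*.*.*...
.....**..
Generation 3: 18 live cells
....*.*..
...*...*.
...*...*.
.*.....**
.*..*....
..*...*..
..*..*...
....***..
Generation 4: 22 live cells
.........
...**.**.
..*...**.
..*....**
.**....*.
.***.*...
...**....
....***..
Generation 5: 17 live cells
(generation 5 grid is the final answer)

Answer: .........
...*.***.
..*..*...
..**....*
......***
.*.......
......*..
...***...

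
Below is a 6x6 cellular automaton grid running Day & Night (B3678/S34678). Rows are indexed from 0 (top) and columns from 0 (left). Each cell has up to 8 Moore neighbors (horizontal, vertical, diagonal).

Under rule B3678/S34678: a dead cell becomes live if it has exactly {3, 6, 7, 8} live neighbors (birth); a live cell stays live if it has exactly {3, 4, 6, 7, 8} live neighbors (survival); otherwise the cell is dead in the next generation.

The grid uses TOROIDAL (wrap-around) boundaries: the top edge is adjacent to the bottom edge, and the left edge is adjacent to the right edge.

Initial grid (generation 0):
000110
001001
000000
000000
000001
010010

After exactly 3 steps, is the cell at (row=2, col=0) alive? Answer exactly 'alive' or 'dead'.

Answer: dead

Derivation:
Simulating step by step:
Generation 0 (given above): 7 live cells
Generation 1: 9 live cells
001111
000110
000000
000000
000000
000111
Generation 2: 12 live cells
001111
001111
000000
000000
000010
001101
Generation 3: 13 live cells
110111
001001
000110
000000
000100
001011

Cell (2,0) at generation 3: 0 -> dead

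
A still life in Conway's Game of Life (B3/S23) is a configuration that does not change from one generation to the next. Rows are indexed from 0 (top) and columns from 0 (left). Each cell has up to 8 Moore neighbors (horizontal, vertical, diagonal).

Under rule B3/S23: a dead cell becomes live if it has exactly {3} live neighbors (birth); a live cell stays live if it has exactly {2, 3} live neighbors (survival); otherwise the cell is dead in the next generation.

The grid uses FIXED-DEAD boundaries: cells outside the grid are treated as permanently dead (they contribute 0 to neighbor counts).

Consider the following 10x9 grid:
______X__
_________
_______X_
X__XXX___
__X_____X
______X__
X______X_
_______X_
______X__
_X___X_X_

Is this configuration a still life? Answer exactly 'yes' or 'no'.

Answer: no

Derivation:
Compute generation 1 and compare to generation 0 (given above):
Generation 1:
_________
_________
____X____
___XX____
___XXX___
_______X_
______XX_
______XX_
______XX_
______X__
Cell (0,6) differs: gen0=1 vs gen1=0 -> NOT a still life.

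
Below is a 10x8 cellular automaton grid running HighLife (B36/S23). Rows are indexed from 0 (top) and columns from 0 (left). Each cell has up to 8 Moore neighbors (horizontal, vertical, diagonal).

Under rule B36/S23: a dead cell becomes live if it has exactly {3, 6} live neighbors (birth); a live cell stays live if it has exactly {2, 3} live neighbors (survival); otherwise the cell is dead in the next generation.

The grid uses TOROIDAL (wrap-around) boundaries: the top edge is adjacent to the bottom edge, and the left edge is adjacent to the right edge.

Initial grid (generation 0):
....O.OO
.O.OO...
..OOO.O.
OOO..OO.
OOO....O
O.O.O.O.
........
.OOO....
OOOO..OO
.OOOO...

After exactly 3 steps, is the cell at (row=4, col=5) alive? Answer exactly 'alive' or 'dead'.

Simulating step by step:
Generation 0 (given above): 36 live cells
Generation 1: 18 live cells
OO.O....
......OO
O.....OO
....OOO.
........
O.OO....
........
...O...O
.......O
....O...
Generation 2: 13 live cells
O......O
.O....O.
O.......
.....OO.
...OOO..
........
..OO....
........
........
O.......
Generation 3: 15 live cells
OO.....O
.O......
.....OOO
.....OO.
....OOO.
..O.....
........
........
........
O......O

Cell (4,5) at generation 3: 1 -> alive

Answer: alive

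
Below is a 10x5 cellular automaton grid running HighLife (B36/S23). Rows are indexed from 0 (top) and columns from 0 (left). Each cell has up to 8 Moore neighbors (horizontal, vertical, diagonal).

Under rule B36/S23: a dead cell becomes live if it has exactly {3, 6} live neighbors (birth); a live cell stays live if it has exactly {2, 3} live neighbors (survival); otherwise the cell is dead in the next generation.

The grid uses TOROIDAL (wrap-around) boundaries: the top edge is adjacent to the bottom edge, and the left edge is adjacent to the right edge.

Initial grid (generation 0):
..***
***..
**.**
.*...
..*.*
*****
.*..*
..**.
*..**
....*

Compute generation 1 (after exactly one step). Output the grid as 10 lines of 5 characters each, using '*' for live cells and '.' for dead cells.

Simulating step by step:
Generation 0 (given above): 26 live cells
Generation 1: 16 live cells
(generation 1 grid is the final answer)

Answer: ..*.*
...**
...**
.*...
....*
.....
..**.
.**..
*.*..
..**.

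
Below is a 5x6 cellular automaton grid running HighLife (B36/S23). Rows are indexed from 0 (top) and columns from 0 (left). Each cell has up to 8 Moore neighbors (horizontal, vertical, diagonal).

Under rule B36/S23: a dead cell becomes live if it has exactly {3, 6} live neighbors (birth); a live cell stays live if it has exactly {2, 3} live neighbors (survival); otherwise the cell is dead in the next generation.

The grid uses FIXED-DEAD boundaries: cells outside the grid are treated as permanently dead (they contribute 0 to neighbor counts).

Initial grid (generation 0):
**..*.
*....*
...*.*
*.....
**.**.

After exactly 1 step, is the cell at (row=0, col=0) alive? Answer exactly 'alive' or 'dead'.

Answer: alive

Derivation:
Simulating step by step:
Generation 0 (given above): 12 live cells
Generation 1: 12 live cells
**....
**...*
....*.
****..
**....

Cell (0,0) at generation 1: 1 -> alive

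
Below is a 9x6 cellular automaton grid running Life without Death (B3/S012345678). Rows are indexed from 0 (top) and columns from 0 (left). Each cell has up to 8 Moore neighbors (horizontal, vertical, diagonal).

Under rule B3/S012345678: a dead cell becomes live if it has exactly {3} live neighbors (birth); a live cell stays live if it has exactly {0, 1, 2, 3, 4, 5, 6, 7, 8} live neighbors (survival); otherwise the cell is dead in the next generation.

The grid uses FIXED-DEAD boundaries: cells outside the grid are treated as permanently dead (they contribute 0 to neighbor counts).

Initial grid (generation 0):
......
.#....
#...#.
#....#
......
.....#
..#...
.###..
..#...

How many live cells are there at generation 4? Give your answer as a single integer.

Simulating step by step:
Generation 0 (given above): 11 live cells
Generation 1: 16 live cells
......
.#....
##..#.
#....#
......
.....#
.###..
.###..
.###..
Generation 2: 22 live cells
......
##....
##..#.
##...#
......
..#..#
.####.
#####.
.###..
Generation 3: 30 live cells
......
##....
###.#.
##...#
.#....
.##.##
######
#####.
#####.
Generation 4: 33 live cells
......
###...
###.#.
##...#
.#..##
.##.##
######
#####.
#####.
Population at generation 4: 33

Answer: 33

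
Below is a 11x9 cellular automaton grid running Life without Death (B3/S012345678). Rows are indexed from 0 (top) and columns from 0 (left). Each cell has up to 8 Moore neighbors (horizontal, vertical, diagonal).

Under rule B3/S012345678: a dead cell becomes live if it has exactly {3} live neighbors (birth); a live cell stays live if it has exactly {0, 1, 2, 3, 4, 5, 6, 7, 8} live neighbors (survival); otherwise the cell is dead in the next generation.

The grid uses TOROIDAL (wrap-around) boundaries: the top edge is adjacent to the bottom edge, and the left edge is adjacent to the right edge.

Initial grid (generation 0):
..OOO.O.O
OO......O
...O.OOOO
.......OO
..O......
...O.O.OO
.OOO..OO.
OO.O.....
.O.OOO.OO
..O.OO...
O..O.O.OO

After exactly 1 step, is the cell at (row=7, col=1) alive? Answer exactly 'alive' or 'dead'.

Answer: alive

Derivation:
Simulating step by step:
Generation 0 (given above): 42 live cells
Generation 1: 50 live cells
..OOOOO.O
OO......O
...O.OOOO
.......OO
..O...O..
.O.OOO.OO
.OOO..OO.
OO.O.O...
.O.OOOOOO
.OO.OO...
OO.O.O.OO

Cell (7,1) at generation 1: 1 -> alive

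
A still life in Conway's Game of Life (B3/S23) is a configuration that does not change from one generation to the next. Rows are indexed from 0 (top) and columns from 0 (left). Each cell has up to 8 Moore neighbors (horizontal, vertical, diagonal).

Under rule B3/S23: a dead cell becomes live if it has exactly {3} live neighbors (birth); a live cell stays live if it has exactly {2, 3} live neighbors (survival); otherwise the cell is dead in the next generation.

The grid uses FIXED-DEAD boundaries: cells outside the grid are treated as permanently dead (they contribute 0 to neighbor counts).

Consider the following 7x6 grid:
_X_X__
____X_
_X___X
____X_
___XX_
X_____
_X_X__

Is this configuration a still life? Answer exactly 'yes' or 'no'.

Compute generation 1 and compare to generation 0 (given above):
Generation 1:
______
__X_X_
____XX
___XXX
___XX_
__XXX_
______
Cell (0,1) differs: gen0=1 vs gen1=0 -> NOT a still life.

Answer: no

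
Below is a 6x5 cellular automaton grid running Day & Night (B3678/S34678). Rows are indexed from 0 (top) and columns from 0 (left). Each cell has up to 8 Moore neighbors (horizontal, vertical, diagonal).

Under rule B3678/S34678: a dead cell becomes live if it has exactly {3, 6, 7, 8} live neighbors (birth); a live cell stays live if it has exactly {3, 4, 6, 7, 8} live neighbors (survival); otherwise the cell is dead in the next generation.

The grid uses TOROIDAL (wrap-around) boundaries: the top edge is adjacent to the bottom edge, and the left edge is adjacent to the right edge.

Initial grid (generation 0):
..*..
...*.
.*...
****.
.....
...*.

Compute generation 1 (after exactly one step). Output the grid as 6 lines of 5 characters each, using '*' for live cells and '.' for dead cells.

Simulating step by step:
Generation 0 (given above): 8 live cells
Generation 1: 11 live cells
(generation 1 grid is the final answer)

Answer: ...*.
..*..
**.**
.**..
.*.**
.....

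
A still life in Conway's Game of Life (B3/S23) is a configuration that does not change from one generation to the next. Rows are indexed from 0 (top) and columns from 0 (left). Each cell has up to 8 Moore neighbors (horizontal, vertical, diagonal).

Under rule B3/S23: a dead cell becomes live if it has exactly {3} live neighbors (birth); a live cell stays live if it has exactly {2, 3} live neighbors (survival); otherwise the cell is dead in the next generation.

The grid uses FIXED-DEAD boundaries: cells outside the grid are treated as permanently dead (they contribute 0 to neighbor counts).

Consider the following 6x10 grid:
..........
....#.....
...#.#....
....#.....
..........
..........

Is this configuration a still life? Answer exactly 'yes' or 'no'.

Answer: yes

Derivation:
Compute generation 1 and compare to generation 0 (given above):
Generation 1:
..........
....#.....
...#.#....
....#.....
..........
..........
The grids are IDENTICAL -> still life.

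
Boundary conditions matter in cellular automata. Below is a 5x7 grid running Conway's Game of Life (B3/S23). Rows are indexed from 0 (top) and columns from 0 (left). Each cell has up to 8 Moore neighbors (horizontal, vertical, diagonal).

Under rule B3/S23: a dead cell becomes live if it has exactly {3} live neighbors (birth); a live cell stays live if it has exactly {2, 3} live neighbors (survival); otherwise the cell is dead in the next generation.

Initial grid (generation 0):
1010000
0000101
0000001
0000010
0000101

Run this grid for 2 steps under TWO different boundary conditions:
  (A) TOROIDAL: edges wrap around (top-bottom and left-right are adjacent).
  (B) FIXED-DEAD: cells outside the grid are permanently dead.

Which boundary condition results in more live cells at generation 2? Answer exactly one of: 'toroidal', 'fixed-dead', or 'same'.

Under TOROIDAL boundary, generation 2:
0000100
0000010
0000000
1000000
0000100
Population = 4

Under FIXED-DEAD boundary, generation 2:
0000000
0000000
0000001
0000011
0000011
Population = 5

Comparison: toroidal=4, fixed-dead=5 -> fixed-dead

Answer: fixed-dead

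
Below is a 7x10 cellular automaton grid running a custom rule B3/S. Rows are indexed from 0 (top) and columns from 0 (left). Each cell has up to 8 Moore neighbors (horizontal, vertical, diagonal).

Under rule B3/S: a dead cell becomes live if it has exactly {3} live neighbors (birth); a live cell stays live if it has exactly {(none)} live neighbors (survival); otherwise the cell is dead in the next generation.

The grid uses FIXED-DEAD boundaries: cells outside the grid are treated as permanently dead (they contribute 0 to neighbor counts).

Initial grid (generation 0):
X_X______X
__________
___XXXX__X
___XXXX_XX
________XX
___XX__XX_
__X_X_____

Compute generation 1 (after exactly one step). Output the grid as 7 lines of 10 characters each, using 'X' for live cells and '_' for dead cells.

Simulating step by step:
Generation 0 (given above): 22 live cells
Generation 1: 7 live cells
(generation 1 grid is the final answer)

Answer: __________
___XXX____
_______XX_
__________
______X___
_________X
__________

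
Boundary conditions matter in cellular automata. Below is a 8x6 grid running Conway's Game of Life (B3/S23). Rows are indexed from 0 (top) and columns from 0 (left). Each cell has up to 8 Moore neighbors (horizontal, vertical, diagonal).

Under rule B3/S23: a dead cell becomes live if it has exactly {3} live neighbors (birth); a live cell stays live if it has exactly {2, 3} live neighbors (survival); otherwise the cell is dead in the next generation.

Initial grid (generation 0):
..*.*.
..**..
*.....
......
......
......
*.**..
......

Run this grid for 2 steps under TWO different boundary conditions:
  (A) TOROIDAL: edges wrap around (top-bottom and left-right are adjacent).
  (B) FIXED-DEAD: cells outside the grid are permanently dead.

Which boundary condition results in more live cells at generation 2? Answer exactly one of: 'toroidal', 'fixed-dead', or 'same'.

Under TOROIDAL boundary, generation 2:
......
.***..
..*...
......
......
......
......
.**...
Population = 6

Under FIXED-DEAD boundary, generation 2:
.***..
.***..
..*...
......
......
......
......
......
Population = 7

Comparison: toroidal=6, fixed-dead=7 -> fixed-dead

Answer: fixed-dead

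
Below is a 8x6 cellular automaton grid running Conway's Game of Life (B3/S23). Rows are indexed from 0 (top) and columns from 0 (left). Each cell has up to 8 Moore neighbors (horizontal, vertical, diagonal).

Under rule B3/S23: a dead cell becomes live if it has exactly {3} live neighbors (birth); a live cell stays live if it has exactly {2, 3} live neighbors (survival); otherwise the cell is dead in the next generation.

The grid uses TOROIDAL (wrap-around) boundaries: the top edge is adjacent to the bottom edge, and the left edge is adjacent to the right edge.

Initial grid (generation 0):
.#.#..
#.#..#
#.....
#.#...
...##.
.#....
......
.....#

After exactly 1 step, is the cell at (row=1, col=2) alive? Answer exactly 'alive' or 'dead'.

Answer: alive

Derivation:
Simulating step by step:
Generation 0 (given above): 12 live cells
Generation 1: 14 live cells
.##.##
#.#..#
#.....
.#.#.#
.###..
......
......
......

Cell (1,2) at generation 1: 1 -> alive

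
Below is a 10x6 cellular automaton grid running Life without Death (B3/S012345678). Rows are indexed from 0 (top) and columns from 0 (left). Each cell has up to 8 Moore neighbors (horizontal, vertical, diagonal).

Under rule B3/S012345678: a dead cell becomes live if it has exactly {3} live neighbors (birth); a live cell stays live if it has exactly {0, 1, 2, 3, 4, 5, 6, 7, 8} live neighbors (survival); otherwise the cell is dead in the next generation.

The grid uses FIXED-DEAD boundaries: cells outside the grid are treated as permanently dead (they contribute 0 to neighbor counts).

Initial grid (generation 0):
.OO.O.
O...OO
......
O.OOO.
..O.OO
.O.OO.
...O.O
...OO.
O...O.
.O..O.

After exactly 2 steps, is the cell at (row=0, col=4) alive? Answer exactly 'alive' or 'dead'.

Simulating step by step:
Generation 0 (given above): 24 live cells
Generation 1: 34 live cells
.OOOOO
OO.OOO
.O...O
OOOOOO
..O.OO
.O.OO.
...O.O
...OOO
O...OO
.O..O.
Generation 2: 37 live cells
OOOOOO
OO.OOO
.O...O
OOOOOO
O.O.OO
.O.OO.
...O.O
...OOO
O...OO
.O..OO

Cell (0,4) at generation 2: 1 -> alive

Answer: alive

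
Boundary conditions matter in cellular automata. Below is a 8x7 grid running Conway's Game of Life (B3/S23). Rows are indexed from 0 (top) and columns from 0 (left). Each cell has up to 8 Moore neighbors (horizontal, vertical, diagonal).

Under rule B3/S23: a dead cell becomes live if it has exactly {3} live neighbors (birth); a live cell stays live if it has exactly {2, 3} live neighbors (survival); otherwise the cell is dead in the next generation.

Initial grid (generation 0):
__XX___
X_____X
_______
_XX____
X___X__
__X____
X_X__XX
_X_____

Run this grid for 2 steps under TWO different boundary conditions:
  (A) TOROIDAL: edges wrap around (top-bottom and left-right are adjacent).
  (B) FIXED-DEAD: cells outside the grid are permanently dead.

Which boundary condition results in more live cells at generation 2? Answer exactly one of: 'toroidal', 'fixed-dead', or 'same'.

Answer: toroidal

Derivation:
Under TOROIDAL boundary, generation 2:
__X___X
__X____
XX_____
XX_____
_XXXX__
X__XX__
__XXXX_
___X___
Population = 19

Under FIXED-DEAD boundary, generation 2:
_______
_______
_______
_X_____
__XXX__
___XX__
__X____
_______
Population = 7

Comparison: toroidal=19, fixed-dead=7 -> toroidal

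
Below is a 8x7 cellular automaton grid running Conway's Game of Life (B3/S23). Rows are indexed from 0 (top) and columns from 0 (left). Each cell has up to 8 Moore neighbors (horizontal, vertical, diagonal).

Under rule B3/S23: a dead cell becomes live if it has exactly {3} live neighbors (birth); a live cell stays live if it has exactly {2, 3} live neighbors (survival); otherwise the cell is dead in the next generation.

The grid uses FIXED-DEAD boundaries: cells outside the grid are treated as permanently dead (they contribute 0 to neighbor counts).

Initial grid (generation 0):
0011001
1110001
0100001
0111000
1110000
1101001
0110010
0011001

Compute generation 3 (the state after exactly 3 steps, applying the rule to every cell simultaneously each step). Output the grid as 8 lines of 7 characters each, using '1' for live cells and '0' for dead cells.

Answer: 0011100
0000000
0011000
0000000
0000000
0000110
0100001
0111010

Derivation:
Simulating step by step:
Generation 0 (given above): 25 live cells
Generation 1: 16 live cells
0011000
1001011
0001000
0001000
0000000
0001000
1000111
0111000
Generation 2: 16 live cells
0011100
0001000
0011000
0000000
0000000
0000110
0100110
0111110
Generation 3: 13 live cells
(generation 3 grid is the final answer)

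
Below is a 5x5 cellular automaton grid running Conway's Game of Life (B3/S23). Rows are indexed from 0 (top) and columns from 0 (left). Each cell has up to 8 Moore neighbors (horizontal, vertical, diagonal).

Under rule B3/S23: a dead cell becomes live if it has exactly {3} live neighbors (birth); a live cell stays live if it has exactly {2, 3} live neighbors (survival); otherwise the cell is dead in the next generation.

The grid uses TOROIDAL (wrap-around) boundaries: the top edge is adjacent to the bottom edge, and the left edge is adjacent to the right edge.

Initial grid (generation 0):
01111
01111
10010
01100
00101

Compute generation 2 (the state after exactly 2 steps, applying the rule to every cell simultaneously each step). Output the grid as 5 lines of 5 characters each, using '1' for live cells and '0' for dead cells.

Simulating step by step:
Generation 0 (given above): 14 live cells
Generation 1: 6 live cells
00000
00000
10000
11101
00001
Generation 2: 8 live cells
(generation 2 grid is the final answer)

Answer: 00000
00000
10001
01011
01011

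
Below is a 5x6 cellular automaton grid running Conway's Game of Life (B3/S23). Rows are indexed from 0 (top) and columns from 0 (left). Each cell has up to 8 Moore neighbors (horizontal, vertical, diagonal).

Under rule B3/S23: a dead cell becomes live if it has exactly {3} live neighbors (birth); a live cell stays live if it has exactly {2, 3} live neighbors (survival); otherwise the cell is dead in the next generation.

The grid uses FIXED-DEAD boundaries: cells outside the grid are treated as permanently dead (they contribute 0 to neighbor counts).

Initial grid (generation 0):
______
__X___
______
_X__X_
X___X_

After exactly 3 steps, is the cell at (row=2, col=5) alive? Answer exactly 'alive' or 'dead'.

Simulating step by step:
Generation 0 (given above): 5 live cells
Generation 1: 0 live cells
______
______
______
______
______
Generation 2: 0 live cells
______
______
______
______
______
Generation 3: 0 live cells
______
______
______
______
______

Cell (2,5) at generation 3: 0 -> dead

Answer: dead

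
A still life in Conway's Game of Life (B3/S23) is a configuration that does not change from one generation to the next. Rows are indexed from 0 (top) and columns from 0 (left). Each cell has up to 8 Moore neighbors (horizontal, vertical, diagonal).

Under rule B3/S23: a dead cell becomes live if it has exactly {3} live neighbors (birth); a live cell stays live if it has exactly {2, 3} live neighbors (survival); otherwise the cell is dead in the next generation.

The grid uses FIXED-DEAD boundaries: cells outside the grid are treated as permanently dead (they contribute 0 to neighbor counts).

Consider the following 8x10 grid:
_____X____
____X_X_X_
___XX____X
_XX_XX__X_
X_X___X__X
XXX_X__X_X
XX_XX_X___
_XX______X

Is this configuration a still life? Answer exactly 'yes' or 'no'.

Answer: no

Derivation:
Compute generation 1 and compare to generation 0 (given above):
Generation 1:
_____X____
___XX_____
__X____XXX
_XX_XX__XX
X___X_XX_X
____X_XXX_
____XX__X_
XXXX______
Cell (1,3) differs: gen0=0 vs gen1=1 -> NOT a still life.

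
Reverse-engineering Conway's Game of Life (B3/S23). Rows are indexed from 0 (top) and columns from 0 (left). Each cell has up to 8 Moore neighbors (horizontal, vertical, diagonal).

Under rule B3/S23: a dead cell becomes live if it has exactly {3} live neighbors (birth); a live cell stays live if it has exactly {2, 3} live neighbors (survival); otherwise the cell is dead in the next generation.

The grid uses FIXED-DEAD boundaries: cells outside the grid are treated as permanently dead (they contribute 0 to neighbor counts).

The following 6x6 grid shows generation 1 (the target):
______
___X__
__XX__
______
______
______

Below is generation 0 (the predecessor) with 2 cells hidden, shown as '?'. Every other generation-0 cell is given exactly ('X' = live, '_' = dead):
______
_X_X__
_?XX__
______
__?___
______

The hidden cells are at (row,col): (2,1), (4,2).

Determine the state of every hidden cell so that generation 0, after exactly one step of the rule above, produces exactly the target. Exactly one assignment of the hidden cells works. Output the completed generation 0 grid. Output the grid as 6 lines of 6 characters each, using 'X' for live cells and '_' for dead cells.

Hidden generation-0 cells (in order): (2,1), (4,2).
A hidden cell only influences target cells in its own 3x3 neighborhood. Try each of the 2^2 = 4 assignments, step the completed generation 0 forward once under B3/S23, and compare with the target:
  (2,1)=_ (4,2)=_ -> step reproduces the target at every cell -> ACCEPT
  (2,1)=_ (4,2)=X -> step gives (3,2)='X' but target has '_' -> reject
  (2,1)=X (4,2)=_ -> step gives (1,1)='X' but target has '_' -> reject
  (2,1)=X (4,2)=X -> step gives (1,1)='X' but target has '_' -> reject
Unique solution: (2,1)=dead, (4,2)=dead.
Check: live-neighbor counts of every cell in the completed generation 0:
112110
114220
123220
012210
000000
000000
Applying B3/S23 to generation 0 with these counts gives:
______
___X__
__XX__
______
______
______
which matches the target exactly.

Answer: ______
_X_X__
__XX__
______
______
______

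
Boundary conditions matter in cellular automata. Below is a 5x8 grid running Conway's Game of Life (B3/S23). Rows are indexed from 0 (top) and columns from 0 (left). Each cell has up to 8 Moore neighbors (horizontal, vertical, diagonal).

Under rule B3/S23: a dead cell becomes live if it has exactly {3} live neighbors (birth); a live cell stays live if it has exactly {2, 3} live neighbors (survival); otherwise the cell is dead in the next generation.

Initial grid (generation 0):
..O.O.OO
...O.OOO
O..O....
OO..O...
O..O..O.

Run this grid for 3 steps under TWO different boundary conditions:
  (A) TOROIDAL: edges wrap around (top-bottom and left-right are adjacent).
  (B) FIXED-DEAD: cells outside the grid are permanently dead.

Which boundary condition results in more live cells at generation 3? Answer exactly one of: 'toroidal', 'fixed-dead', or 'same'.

Under TOROIDAL boundary, generation 3:
OO......
.....OO.
........
.....OOO
.......O
Population = 8

Under FIXED-DEAD boundary, generation 3:
...OOOO.
...O...O
........
....OOO.
....O...
Population = 10

Comparison: toroidal=8, fixed-dead=10 -> fixed-dead

Answer: fixed-dead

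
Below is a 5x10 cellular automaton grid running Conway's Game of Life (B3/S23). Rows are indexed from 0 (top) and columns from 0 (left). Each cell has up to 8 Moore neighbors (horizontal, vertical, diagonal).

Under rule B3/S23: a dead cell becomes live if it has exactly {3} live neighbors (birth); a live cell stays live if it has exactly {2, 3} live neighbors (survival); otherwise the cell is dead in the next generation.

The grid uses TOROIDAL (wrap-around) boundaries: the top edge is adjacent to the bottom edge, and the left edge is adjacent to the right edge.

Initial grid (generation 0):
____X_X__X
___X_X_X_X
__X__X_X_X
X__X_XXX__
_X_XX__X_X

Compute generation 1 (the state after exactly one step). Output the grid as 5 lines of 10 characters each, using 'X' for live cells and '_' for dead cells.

Answer: __X___XX_X
X__X_X_X_X
X_XX_X_X_X
XX_X_X_X_X
__XX___X_X

Derivation:
Simulating step by step:
Generation 0 (given above): 21 live cells
Generation 1: 25 live cells
(generation 1 grid is the final answer)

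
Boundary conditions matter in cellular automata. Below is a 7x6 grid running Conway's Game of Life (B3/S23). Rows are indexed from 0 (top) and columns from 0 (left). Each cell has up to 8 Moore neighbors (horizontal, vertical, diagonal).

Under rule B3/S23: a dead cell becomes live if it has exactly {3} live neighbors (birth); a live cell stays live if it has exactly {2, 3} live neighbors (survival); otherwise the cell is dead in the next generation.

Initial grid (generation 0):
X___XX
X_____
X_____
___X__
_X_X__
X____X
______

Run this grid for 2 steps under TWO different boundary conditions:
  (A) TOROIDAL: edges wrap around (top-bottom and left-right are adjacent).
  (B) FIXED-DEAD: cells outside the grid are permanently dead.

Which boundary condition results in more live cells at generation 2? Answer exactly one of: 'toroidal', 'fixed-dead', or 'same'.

Under TOROIDAL boundary, generation 2:
XX___X
XX___X
_X____
_X_X__
___X_X
_X_X__
X_____
Population = 14

Under FIXED-DEAD boundary, generation 2:
______
______
_X____
___X__
___X__
______
______
Population = 3

Comparison: toroidal=14, fixed-dead=3 -> toroidal

Answer: toroidal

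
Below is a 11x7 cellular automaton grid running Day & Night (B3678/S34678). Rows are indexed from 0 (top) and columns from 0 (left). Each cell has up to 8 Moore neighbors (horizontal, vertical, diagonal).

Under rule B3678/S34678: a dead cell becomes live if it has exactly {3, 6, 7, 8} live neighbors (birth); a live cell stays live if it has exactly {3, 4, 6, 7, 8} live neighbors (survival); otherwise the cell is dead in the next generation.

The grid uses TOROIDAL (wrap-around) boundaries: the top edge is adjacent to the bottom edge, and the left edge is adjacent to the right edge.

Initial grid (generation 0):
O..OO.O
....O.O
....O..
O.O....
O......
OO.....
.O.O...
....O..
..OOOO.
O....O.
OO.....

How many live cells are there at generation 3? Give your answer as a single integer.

Answer: 32

Derivation:
Simulating step by step:
Generation 0 (given above): 23 live cells
Generation 1: 27 live cells
OO....O
O...O..
...O.O.
.O.....
O.....O
OOO....
O.O....
....OO.
...OOOO
..OO...
OO..OO.
Generation 2: 27 live cells
.O..O.O
OO...O.
....O..
O.....O
O.O....
O......
...O..O
....OO.
..OO.O.
OOOOO..
OO.O...
Generation 3: 32 live cells
OO...OO
O...OOO
.O...O.
.O.....
O......
.O....O
....OO.
..O.OOO
..O.OOO
O.O.O.O
..OO.OO
Population at generation 3: 32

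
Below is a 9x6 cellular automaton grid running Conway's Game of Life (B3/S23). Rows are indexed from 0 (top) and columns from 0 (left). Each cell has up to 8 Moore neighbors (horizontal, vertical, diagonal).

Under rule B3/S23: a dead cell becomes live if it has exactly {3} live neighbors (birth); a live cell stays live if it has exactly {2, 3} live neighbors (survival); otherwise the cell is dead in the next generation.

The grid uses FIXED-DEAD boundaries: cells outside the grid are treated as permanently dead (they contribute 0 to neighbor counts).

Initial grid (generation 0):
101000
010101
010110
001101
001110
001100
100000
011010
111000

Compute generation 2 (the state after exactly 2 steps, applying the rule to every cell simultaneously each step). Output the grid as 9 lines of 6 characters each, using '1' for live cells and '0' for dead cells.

Answer: 111000
100000
010010
111000
110000
011000
010000
011100
011100

Derivation:
Simulating step by step:
Generation 0 (given above): 23 live cells
Generation 1: 18 live cells
011000
110100
010001
010001
010000
011010
000000
001100
101100
Generation 2: 20 live cells
(generation 2 grid is the final answer)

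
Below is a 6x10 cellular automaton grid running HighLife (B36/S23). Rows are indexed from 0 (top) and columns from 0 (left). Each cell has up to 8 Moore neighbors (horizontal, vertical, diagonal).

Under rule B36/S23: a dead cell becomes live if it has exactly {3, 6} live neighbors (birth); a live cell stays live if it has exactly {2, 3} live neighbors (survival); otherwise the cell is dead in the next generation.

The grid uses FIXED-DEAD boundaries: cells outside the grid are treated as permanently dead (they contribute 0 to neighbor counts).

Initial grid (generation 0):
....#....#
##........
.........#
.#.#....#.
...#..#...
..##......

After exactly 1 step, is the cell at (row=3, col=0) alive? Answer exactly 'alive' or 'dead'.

Simulating step by step:
Generation 0 (given above): 12 live cells
Generation 1: 8 live cells
..........
..........
###.......
..#.......
...##.....
..##......

Cell (3,0) at generation 1: 0 -> dead

Answer: dead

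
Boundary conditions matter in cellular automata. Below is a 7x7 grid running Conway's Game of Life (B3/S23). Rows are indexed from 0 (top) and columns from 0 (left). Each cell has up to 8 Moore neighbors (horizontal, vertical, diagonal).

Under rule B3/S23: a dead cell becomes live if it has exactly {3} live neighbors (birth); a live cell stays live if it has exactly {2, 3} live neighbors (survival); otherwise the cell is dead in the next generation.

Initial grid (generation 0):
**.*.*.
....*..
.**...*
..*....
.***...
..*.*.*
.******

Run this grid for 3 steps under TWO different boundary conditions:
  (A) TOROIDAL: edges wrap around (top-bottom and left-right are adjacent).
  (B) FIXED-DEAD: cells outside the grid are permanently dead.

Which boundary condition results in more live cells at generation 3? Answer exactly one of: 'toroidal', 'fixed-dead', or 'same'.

Answer: fixed-dead

Derivation:
Under TOROIDAL boundary, generation 3:
*..*...
.......
.***...
..*....
.......
.......
*....*.
Population = 8

Under FIXED-DEAD boundary, generation 3:
....**.
.*...*.
**.....
.*.....
.**....
.......
.......
Population = 9

Comparison: toroidal=8, fixed-dead=9 -> fixed-dead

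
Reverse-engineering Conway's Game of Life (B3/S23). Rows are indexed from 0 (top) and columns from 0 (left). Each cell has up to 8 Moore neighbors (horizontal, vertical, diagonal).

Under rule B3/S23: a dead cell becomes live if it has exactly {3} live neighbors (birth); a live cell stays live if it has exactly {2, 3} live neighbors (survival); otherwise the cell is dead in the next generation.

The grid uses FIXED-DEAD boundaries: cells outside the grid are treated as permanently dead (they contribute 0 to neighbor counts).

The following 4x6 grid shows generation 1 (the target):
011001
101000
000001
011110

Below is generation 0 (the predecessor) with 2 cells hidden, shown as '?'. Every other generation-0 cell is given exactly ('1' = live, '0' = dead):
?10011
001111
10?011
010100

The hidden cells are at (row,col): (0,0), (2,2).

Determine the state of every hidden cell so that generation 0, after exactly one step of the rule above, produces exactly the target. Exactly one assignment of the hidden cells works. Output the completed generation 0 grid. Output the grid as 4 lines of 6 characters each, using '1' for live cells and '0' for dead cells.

Answer: 110011
001111
101011
010100

Derivation:
Hidden generation-0 cells (in order): (0,0), (2,2).
A hidden cell only influences target cells in its own 3x3 neighborhood. Try each of the 2^2 = 4 assignments, step the completed generation 0 forward once under B3/S23, and compare with the target:
  (0,0)=0 (2,2)=0 -> step gives (0,1)='0' but target has '1' -> reject
  (0,0)=0 (2,2)=1 -> step gives (0,1)='0' but target has '1' -> reject
  (0,0)=1 (2,2)=0 -> step gives (2,1)='1' but target has '0' -> reject
  (0,0)=1 (2,2)=1 -> step reproduces the target at every cell -> ACCEPT
Unique solution: (0,0)=live, (2,2)=live.
Check: live-neighbor counts of every cell in the completed generation 0:
123443
353565
144653
223232
Applying B3/S23 to generation 0 with these counts gives:
011001
101000
000001
011110
which matches the target exactly.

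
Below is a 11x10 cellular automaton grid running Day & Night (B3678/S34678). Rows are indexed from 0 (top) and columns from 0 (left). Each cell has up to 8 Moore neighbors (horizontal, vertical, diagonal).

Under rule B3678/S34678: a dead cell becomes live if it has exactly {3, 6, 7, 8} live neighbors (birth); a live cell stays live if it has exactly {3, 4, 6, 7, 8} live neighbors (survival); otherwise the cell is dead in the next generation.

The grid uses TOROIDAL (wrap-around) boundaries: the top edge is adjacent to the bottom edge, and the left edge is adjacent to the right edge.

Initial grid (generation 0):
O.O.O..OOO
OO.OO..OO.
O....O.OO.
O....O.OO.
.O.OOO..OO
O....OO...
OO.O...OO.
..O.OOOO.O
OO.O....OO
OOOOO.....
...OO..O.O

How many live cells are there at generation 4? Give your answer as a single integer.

Answer: 67

Derivation:
Simulating step by step:
Generation 0 (given above): 54 live cells
Generation 1: 54 live cells
O.OOOOOOO.
OOOOOO..OO
O........O
OO...O.O.O
....OO..OO
O..O.OO...
OOO...OOO.
O.O.O.OOO.
..O...OOOO
.O..O.....
...OOO...O
Generation 2: 56 live cells
O..OOOOOOO
..O..O..OO
OO.O.OO..O
....O.O...
.O..OO.OOO
O.O..OO...
O.O.O..OO.
OOO....OOO
O.....O.OO
O.O.O.OO.O
OO..O..OO.
Generation 3: 65 live cells
O.OOOOO.OO
O.O.O.O..O
O.O..OOOOO
.OOOOOO...
O..OO..O..
O....OO...
OOO..O.OOO
...O..O.OO
OOOO.OOOOO
...O..O.OO
.OO.OOOOOO
Generation 4: 67 live cells
.OOO.O.O.O
.OOOOO.OOO
OOOO.O.OOO
.OO.......
...O.O....
O.OO.OO...
OO..OO.OO.
OOOO...OOO
O.OO.OOOOO
O.OO.OOOOO
.OOO.O.OOO
Population at generation 4: 67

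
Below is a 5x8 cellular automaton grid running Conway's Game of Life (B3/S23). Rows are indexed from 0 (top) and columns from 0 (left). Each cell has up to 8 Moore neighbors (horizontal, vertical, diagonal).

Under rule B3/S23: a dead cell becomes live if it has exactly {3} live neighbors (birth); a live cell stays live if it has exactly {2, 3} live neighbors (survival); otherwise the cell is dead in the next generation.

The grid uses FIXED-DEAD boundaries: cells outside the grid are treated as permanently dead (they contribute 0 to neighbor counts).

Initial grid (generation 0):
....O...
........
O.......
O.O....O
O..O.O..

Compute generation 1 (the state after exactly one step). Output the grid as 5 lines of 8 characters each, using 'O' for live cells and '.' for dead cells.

Answer: ........
........
.O......
O.......
.O......

Derivation:
Simulating step by step:
Generation 0 (given above): 8 live cells
Generation 1: 3 live cells
(generation 1 grid is the final answer)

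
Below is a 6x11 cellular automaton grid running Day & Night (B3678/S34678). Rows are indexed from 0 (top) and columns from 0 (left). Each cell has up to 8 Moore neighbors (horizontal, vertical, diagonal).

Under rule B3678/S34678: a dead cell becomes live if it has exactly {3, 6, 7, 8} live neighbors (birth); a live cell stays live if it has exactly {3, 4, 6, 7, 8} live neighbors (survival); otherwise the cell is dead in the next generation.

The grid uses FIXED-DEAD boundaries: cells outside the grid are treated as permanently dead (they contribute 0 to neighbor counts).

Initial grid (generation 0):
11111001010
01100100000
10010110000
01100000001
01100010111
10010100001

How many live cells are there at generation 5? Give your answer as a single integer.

Simulating step by step:
Generation 0 (given above): 27 live cells
Generation 1: 20 live cells
01110000000
00000100000
00001000000
11110111000
11110000011
01100000000
Generation 2: 19 live cells
00000000000
00111000000
01111000000
10010000000
11111010000
11110000000
Generation 3: 19 live cells
00010000000
01101000000
01011000000
11110100000
11101000000
10011000000
Generation 4: 16 live cells
00100000000
00101000000
00101100000
11100000000
11011100000
00110000000
Generation 5: 13 live cells
00010000000
01000100000
00100000000
10100000000
10111000000
01110000000
Population at generation 5: 13

Answer: 13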